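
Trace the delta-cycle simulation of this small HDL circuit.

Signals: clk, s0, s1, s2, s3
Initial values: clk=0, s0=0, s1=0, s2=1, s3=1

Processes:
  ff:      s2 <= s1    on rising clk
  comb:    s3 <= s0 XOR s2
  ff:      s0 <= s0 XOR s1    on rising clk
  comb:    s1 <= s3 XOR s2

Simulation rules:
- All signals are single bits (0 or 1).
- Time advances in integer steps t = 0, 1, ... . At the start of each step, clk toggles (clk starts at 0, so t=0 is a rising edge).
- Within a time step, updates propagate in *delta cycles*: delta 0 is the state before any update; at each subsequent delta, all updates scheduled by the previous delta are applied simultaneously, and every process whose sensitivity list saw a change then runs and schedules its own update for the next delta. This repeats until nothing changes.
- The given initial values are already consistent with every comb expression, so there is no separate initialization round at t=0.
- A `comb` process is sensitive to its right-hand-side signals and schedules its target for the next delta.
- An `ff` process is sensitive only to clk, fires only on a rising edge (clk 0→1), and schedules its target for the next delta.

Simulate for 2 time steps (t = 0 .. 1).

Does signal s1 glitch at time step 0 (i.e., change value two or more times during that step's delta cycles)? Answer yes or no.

t=0 Δ0: s2=1 s0=0 s3=1 clk=0 s1=0
  Δ1: clk:0→1
  Δ2: s2:1→0
  Δ3: s3:1→0, s1:0→1
  Δ4: s1:1→0
  (4Δ to stable)
t=1 Δ0: s2=0 s0=0 s3=0 clk=1 s1=0
  Δ1: clk:1→0
  (1Δ to stable)

yes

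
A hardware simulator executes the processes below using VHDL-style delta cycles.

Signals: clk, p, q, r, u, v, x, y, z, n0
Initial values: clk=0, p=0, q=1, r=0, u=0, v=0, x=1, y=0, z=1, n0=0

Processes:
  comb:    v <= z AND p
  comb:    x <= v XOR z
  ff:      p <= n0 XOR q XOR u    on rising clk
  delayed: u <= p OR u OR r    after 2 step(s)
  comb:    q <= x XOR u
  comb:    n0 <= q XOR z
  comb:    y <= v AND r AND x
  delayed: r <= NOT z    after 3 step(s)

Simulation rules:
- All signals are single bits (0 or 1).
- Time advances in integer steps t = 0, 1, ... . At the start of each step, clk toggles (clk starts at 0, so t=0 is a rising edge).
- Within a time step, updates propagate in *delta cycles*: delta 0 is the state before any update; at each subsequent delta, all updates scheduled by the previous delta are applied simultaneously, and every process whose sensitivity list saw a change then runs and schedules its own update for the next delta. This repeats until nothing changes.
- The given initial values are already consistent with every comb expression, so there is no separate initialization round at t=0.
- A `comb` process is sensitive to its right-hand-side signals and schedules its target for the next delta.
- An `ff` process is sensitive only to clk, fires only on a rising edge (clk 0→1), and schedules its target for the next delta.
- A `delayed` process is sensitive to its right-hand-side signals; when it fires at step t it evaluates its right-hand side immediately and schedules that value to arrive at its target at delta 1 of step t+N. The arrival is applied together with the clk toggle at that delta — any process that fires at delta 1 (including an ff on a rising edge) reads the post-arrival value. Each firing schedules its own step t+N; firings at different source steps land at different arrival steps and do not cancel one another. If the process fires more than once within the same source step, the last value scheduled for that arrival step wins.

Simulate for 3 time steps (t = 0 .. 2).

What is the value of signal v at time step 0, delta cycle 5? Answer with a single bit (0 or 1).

[bits: y,x,p,u,r,v,clk,q,n0,z]
t=0: Δ0=0100000101 Δ1=0100001101 Δ2=0110001101 Δ3=0110011101 Δ4=0010011101 Δ5=0010011001 Δ6=0010011011 | 6Δ
t=1: Δ0=0010011011 Δ1=0010010011 | 1Δ
t=2: Δ0=0010010011 Δ1=0011011011 Δ2=0001011111 Δ3=0001001101 Δ4=0101001101 Δ5=0101001001 Δ6=0101001011 | 6Δ

1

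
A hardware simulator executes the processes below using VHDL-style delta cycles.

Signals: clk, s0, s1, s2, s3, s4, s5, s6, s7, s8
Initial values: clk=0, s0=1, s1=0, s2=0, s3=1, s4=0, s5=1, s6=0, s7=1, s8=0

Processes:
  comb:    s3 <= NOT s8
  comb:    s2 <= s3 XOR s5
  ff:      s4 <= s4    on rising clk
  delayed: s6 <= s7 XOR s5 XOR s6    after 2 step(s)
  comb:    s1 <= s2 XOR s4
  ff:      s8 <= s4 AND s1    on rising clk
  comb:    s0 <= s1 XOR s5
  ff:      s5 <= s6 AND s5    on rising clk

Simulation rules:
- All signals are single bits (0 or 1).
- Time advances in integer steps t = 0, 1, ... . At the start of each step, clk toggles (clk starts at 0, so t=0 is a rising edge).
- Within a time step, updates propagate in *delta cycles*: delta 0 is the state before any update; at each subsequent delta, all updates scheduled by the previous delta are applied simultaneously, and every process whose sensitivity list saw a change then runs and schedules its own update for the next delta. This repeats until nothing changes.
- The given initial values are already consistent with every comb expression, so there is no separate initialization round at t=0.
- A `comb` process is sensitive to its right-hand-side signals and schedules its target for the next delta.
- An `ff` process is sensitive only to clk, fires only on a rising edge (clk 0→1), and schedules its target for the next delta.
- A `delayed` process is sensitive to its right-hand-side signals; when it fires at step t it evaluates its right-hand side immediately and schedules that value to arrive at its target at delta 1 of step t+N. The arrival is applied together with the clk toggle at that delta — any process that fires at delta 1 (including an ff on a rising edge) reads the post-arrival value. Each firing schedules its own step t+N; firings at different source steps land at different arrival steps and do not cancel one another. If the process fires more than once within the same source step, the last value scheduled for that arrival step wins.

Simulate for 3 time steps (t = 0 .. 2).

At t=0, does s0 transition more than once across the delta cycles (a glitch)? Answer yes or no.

yes

t=0 Δ0: s3=1 s7=1 s5=1 s8=0 s6=0 clk=0 s1=0 s0=1 s2=0 s4=0
  Δ1: clk:0→1
  Δ2: s5:1→0
  Δ3: s0:1→0, s2:0→1
  Δ4: s1:0→1
  Δ5: s0:0→1
  (5Δ to stable)
t=1 Δ0: s3=1 s7=1 s5=0 s8=0 s6=0 clk=1 s1=1 s0=1 s2=1 s4=0
  Δ1: clk:1→0
  (1Δ to stable)
t=2 Δ0: s3=1 s7=1 s5=0 s8=0 s6=0 clk=0 s1=1 s0=1 s2=1 s4=0
  Δ1: s6:0→1, clk:0→1
  (1Δ to stable)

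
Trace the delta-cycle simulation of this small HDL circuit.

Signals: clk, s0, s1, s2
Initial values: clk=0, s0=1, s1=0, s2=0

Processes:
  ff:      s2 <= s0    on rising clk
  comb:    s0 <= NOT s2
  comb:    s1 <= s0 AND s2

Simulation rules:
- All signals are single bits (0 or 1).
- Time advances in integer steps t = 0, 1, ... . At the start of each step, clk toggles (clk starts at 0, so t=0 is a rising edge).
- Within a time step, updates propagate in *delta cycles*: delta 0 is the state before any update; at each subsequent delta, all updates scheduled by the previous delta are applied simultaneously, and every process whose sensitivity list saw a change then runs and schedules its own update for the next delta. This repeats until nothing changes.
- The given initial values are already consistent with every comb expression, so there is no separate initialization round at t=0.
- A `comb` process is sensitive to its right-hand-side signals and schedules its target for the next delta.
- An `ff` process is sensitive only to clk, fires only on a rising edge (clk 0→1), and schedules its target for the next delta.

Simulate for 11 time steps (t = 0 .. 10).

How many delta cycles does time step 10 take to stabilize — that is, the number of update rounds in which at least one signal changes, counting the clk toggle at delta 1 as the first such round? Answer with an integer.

3

t=0 Δ0: s2=0 clk=0 s0=1 s1=0
  Δ1: clk:0→1
  Δ2: s2:0→1
  Δ3: s0:1→0, s1:0→1
  Δ4: s1:1→0
  (4Δ to stable)
t=1 Δ0: s2=1 clk=1 s0=0 s1=0
  Δ1: clk:1→0
  (1Δ to stable)
t=2 Δ0: s2=1 clk=0 s0=0 s1=0
  Δ1: clk:0→1
  Δ2: s2:1→0
  Δ3: s0:0→1
  (3Δ to stable)
t=3 Δ0: s2=0 clk=1 s0=1 s1=0
  Δ1: clk:1→0
  (1Δ to stable)
t=4 Δ0: s2=0 clk=0 s0=1 s1=0
  Δ1: clk:0→1
  Δ2: s2:0→1
  Δ3: s0:1→0, s1:0→1
  Δ4: s1:1→0
  (4Δ to stable)
t=5 Δ0: s2=1 clk=1 s0=0 s1=0
  Δ1: clk:1→0
  (1Δ to stable)
t=6 Δ0: s2=1 clk=0 s0=0 s1=0
  Δ1: clk:0→1
  Δ2: s2:1→0
  Δ3: s0:0→1
  (3Δ to stable)
t=7 Δ0: s2=0 clk=1 s0=1 s1=0
  Δ1: clk:1→0
  (1Δ to stable)
t=8 Δ0: s2=0 clk=0 s0=1 s1=0
  Δ1: clk:0→1
  Δ2: s2:0→1
  Δ3: s0:1→0, s1:0→1
  Δ4: s1:1→0
  (4Δ to stable)
t=9 Δ0: s2=1 clk=1 s0=0 s1=0
  Δ1: clk:1→0
  (1Δ to stable)
t=10 Δ0: s2=1 clk=0 s0=0 s1=0
  Δ1: clk:0→1
  Δ2: s2:1→0
  Δ3: s0:0→1
  (3Δ to stable)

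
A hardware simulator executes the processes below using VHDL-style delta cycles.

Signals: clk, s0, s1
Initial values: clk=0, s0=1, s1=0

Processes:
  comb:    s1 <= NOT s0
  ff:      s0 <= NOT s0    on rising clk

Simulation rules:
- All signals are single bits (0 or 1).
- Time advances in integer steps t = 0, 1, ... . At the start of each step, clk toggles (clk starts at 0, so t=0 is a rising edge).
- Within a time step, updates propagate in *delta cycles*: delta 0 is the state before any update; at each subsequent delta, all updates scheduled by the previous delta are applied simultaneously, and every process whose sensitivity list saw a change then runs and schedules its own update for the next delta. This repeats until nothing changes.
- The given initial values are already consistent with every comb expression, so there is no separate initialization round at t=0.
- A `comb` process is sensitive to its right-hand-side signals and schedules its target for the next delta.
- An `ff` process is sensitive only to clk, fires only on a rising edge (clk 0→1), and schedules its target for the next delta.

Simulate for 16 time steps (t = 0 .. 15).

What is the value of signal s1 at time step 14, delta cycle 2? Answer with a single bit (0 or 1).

[bits: s1,s0,clk]
t=0: Δ0=010 Δ1=011 Δ2=001 Δ3=101 | 3Δ
t=1: Δ0=101 Δ1=100 | 1Δ
t=2: Δ0=100 Δ1=101 Δ2=111 Δ3=011 | 3Δ
t=3: Δ0=011 Δ1=010 | 1Δ
t=4: Δ0=010 Δ1=011 Δ2=001 Δ3=101 | 3Δ
t=5: Δ0=101 Δ1=100 | 1Δ
t=6: Δ0=100 Δ1=101 Δ2=111 Δ3=011 | 3Δ
t=7: Δ0=011 Δ1=010 | 1Δ
t=8: Δ0=010 Δ1=011 Δ2=001 Δ3=101 | 3Δ
t=9: Δ0=101 Δ1=100 | 1Δ
t=10: Δ0=100 Δ1=101 Δ2=111 Δ3=011 | 3Δ
t=11: Δ0=011 Δ1=010 | 1Δ
t=12: Δ0=010 Δ1=011 Δ2=001 Δ3=101 | 3Δ
t=13: Δ0=101 Δ1=100 | 1Δ
t=14: Δ0=100 Δ1=101 Δ2=111 Δ3=011 | 3Δ
t=15: Δ0=011 Δ1=010 | 1Δ

1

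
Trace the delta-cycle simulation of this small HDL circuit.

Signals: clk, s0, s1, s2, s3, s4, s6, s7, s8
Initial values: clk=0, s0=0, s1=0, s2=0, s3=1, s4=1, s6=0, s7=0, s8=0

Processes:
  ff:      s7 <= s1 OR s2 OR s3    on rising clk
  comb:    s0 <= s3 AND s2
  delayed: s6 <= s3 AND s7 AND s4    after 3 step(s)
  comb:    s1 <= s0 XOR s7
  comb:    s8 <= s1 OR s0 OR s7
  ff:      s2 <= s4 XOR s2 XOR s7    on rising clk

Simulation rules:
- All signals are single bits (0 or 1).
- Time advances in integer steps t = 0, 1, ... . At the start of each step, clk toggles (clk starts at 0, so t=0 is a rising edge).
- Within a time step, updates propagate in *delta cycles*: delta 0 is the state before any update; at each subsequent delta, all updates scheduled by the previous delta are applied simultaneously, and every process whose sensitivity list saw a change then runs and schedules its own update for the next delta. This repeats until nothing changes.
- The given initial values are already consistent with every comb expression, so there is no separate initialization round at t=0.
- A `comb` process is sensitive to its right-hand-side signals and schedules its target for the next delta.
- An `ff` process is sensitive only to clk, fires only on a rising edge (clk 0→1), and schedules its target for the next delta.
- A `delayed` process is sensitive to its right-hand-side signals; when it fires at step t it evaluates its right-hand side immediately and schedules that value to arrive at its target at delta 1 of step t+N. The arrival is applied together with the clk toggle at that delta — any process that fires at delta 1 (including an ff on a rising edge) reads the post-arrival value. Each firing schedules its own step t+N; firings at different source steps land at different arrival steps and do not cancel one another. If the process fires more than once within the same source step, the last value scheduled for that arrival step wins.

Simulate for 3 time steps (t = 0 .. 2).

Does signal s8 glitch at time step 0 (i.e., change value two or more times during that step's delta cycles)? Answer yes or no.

no

[bits: s6,s2,s7,s8,s4,s3,clk,s1,s0]
t=0: Δ0=000011000 Δ1=000011100 Δ2=011011100 Δ3=011111111 Δ4=011111101 | 4Δ
t=1: Δ0=011111101 Δ1=011111001 | 1Δ
t=2: Δ0=011111001 Δ1=011111101 | 1Δ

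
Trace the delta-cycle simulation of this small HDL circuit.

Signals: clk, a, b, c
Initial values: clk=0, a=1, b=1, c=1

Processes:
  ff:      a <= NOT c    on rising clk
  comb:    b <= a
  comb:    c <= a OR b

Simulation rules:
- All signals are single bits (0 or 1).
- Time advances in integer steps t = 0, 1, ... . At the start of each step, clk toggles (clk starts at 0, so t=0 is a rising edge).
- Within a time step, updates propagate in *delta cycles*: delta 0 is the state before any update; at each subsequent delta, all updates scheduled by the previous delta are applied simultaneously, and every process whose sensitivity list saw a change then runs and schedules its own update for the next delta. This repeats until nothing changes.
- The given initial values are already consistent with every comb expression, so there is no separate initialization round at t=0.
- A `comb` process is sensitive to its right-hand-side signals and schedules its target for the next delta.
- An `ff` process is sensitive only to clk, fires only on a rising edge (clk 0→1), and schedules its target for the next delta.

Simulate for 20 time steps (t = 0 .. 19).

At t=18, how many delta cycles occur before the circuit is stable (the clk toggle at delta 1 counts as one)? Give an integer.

t0.Δ0 b=1 a=1 clk=0 c=1
t0.Δ1 b=1 a=1 clk=1 c=1
t0.Δ2 b=1 a=0 clk=1 c=1
t0.Δ3 b=0 a=0 clk=1 c=1
t0.Δ4 b=0 a=0 clk=1 c=0
t1.Δ0 b=0 a=0 clk=1 c=0
t1.Δ1 b=0 a=0 clk=0 c=0
t2.Δ0 b=0 a=0 clk=0 c=0
t2.Δ1 b=0 a=0 clk=1 c=0
t2.Δ2 b=0 a=1 clk=1 c=0
t2.Δ3 b=1 a=1 clk=1 c=1
t3.Δ0 b=1 a=1 clk=1 c=1
t3.Δ1 b=1 a=1 clk=0 c=1
t4.Δ0 b=1 a=1 clk=0 c=1
t4.Δ1 b=1 a=1 clk=1 c=1
t4.Δ2 b=1 a=0 clk=1 c=1
t4.Δ3 b=0 a=0 clk=1 c=1
t4.Δ4 b=0 a=0 clk=1 c=0
t5.Δ0 b=0 a=0 clk=1 c=0
t5.Δ1 b=0 a=0 clk=0 c=0
t6.Δ0 b=0 a=0 clk=0 c=0
t6.Δ1 b=0 a=0 clk=1 c=0
t6.Δ2 b=0 a=1 clk=1 c=0
t6.Δ3 b=1 a=1 clk=1 c=1
t7.Δ0 b=1 a=1 clk=1 c=1
t7.Δ1 b=1 a=1 clk=0 c=1
t8.Δ0 b=1 a=1 clk=0 c=1
t8.Δ1 b=1 a=1 clk=1 c=1
t8.Δ2 b=1 a=0 clk=1 c=1
t8.Δ3 b=0 a=0 clk=1 c=1
t8.Δ4 b=0 a=0 clk=1 c=0
t9.Δ0 b=0 a=0 clk=1 c=0
t9.Δ1 b=0 a=0 clk=0 c=0
t10.Δ0 b=0 a=0 clk=0 c=0
t10.Δ1 b=0 a=0 clk=1 c=0
t10.Δ2 b=0 a=1 clk=1 c=0
t10.Δ3 b=1 a=1 clk=1 c=1
t11.Δ0 b=1 a=1 clk=1 c=1
t11.Δ1 b=1 a=1 clk=0 c=1
t12.Δ0 b=1 a=1 clk=0 c=1
t12.Δ1 b=1 a=1 clk=1 c=1
t12.Δ2 b=1 a=0 clk=1 c=1
t12.Δ3 b=0 a=0 clk=1 c=1
t12.Δ4 b=0 a=0 clk=1 c=0
t13.Δ0 b=0 a=0 clk=1 c=0
t13.Δ1 b=0 a=0 clk=0 c=0
t14.Δ0 b=0 a=0 clk=0 c=0
t14.Δ1 b=0 a=0 clk=1 c=0
t14.Δ2 b=0 a=1 clk=1 c=0
t14.Δ3 b=1 a=1 clk=1 c=1
t15.Δ0 b=1 a=1 clk=1 c=1
t15.Δ1 b=1 a=1 clk=0 c=1
t16.Δ0 b=1 a=1 clk=0 c=1
t16.Δ1 b=1 a=1 clk=1 c=1
t16.Δ2 b=1 a=0 clk=1 c=1
t16.Δ3 b=0 a=0 clk=1 c=1
t16.Δ4 b=0 a=0 clk=1 c=0
t17.Δ0 b=0 a=0 clk=1 c=0
t17.Δ1 b=0 a=0 clk=0 c=0
t18.Δ0 b=0 a=0 clk=0 c=0
t18.Δ1 b=0 a=0 clk=1 c=0
t18.Δ2 b=0 a=1 clk=1 c=0
t18.Δ3 b=1 a=1 clk=1 c=1
t19.Δ0 b=1 a=1 clk=1 c=1
t19.Δ1 b=1 a=1 clk=0 c=1

3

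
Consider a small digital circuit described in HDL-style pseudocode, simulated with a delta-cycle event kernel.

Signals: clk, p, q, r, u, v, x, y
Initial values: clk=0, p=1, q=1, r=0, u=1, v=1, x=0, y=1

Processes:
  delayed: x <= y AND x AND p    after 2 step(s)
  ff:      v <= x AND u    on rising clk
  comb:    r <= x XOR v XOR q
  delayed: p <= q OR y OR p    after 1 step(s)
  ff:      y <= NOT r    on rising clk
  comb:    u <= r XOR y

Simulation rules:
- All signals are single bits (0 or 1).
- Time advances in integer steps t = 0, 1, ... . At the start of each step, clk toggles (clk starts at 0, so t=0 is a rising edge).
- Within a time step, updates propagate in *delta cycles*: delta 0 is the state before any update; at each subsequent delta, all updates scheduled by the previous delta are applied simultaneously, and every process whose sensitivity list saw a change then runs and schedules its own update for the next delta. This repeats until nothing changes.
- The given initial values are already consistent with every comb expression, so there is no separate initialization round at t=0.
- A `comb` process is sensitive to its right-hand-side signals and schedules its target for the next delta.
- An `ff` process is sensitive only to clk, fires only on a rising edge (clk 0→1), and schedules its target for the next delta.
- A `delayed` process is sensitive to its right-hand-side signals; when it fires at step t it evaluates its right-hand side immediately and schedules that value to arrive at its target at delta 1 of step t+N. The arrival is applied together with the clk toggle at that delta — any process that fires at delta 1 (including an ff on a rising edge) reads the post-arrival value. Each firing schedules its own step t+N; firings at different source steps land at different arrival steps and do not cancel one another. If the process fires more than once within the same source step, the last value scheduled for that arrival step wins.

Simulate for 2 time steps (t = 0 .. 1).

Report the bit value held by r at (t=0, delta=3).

1

t0.Δ0 p=1 clk=0 v=1 r=0 x=0 q=1 y=1 u=1
t0.Δ1 p=1 clk=1 v=1 r=0 x=0 q=1 y=1 u=1
t0.Δ2 p=1 clk=1 v=0 r=0 x=0 q=1 y=1 u=1
t0.Δ3 p=1 clk=1 v=0 r=1 x=0 q=1 y=1 u=1
t0.Δ4 p=1 clk=1 v=0 r=1 x=0 q=1 y=1 u=0
t1.Δ0 p=1 clk=1 v=0 r=1 x=0 q=1 y=1 u=0
t1.Δ1 p=1 clk=0 v=0 r=1 x=0 q=1 y=1 u=0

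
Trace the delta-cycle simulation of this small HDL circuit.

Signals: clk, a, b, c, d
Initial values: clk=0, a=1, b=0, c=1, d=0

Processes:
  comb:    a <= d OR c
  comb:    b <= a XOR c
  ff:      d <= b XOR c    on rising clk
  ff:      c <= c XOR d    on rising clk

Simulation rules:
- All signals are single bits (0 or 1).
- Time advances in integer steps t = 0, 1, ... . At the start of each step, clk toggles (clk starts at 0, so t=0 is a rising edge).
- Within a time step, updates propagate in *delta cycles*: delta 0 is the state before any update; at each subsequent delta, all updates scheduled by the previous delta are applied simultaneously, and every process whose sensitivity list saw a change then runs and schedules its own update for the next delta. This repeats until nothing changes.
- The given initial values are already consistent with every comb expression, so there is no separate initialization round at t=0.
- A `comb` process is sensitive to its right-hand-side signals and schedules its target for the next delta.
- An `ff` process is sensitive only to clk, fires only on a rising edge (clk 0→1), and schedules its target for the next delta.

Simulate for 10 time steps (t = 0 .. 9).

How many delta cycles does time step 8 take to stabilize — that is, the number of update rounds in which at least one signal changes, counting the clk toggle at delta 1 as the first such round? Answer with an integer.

3

[bits: d,c,a,b,clk]
t=0: Δ0=01100 Δ1=01101 Δ2=11101 | 2Δ
t=1: Δ0=11101 Δ1=11100 | 1Δ
t=2: Δ0=11100 Δ1=11101 Δ2=10101 Δ3=10111 | 3Δ
t=3: Δ0=10111 Δ1=10110 | 1Δ
t=4: Δ0=10110 Δ1=10111 Δ2=11111 Δ3=11101 | 3Δ
t=5: Δ0=11101 Δ1=11100 | 1Δ
t=6: Δ0=11100 Δ1=11101 Δ2=10101 Δ3=10111 | 3Δ
t=7: Δ0=10111 Δ1=10110 | 1Δ
t=8: Δ0=10110 Δ1=10111 Δ2=11111 Δ3=11101 | 3Δ
t=9: Δ0=11101 Δ1=11100 | 1Δ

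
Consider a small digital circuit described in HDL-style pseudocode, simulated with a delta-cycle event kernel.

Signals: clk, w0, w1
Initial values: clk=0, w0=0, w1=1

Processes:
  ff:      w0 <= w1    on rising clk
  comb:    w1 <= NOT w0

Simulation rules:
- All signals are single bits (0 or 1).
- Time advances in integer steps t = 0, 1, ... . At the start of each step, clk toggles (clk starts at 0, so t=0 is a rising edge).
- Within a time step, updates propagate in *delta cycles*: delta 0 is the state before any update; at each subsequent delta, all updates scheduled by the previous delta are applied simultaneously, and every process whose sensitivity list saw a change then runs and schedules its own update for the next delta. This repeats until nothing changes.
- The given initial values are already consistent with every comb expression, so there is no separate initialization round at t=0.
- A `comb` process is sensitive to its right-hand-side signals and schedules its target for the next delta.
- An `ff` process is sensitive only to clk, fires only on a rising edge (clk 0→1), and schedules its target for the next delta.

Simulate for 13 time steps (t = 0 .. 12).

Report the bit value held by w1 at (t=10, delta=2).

[bits: w0,clk,w1]
t=0: Δ0=001 Δ1=011 Δ2=111 Δ3=110 | 3Δ
t=1: Δ0=110 Δ1=100 | 1Δ
t=2: Δ0=100 Δ1=110 Δ2=010 Δ3=011 | 3Δ
t=3: Δ0=011 Δ1=001 | 1Δ
t=4: Δ0=001 Δ1=011 Δ2=111 Δ3=110 | 3Δ
t=5: Δ0=110 Δ1=100 | 1Δ
t=6: Δ0=100 Δ1=110 Δ2=010 Δ3=011 | 3Δ
t=7: Δ0=011 Δ1=001 | 1Δ
t=8: Δ0=001 Δ1=011 Δ2=111 Δ3=110 | 3Δ
t=9: Δ0=110 Δ1=100 | 1Δ
t=10: Δ0=100 Δ1=110 Δ2=010 Δ3=011 | 3Δ
t=11: Δ0=011 Δ1=001 | 1Δ
t=12: Δ0=001 Δ1=011 Δ2=111 Δ3=110 | 3Δ

0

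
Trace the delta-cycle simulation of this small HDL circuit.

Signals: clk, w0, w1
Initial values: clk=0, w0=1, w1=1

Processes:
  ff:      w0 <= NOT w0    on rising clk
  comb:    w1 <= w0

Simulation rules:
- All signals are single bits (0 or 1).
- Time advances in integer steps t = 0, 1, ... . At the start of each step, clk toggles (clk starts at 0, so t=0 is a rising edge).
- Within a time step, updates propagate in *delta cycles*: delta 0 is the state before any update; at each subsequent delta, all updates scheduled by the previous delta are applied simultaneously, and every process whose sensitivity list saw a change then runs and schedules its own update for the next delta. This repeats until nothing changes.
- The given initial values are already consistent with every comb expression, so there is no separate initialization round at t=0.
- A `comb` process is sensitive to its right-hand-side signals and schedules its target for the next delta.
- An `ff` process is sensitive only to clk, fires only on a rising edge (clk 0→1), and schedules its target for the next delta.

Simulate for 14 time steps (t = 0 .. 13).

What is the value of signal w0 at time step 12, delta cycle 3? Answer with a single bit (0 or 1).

0

t=0 Δ0: clk=0 w1=1 w0=1
  Δ1: clk:0→1
  Δ2: w0:1→0
  Δ3: w1:1→0
  (3Δ to stable)
t=1 Δ0: clk=1 w1=0 w0=0
  Δ1: clk:1→0
  (1Δ to stable)
t=2 Δ0: clk=0 w1=0 w0=0
  Δ1: clk:0→1
  Δ2: w0:0→1
  Δ3: w1:0→1
  (3Δ to stable)
t=3 Δ0: clk=1 w1=1 w0=1
  Δ1: clk:1→0
  (1Δ to stable)
t=4 Δ0: clk=0 w1=1 w0=1
  Δ1: clk:0→1
  Δ2: w0:1→0
  Δ3: w1:1→0
  (3Δ to stable)
t=5 Δ0: clk=1 w1=0 w0=0
  Δ1: clk:1→0
  (1Δ to stable)
t=6 Δ0: clk=0 w1=0 w0=0
  Δ1: clk:0→1
  Δ2: w0:0→1
  Δ3: w1:0→1
  (3Δ to stable)
t=7 Δ0: clk=1 w1=1 w0=1
  Δ1: clk:1→0
  (1Δ to stable)
t=8 Δ0: clk=0 w1=1 w0=1
  Δ1: clk:0→1
  Δ2: w0:1→0
  Δ3: w1:1→0
  (3Δ to stable)
t=9 Δ0: clk=1 w1=0 w0=0
  Δ1: clk:1→0
  (1Δ to stable)
t=10 Δ0: clk=0 w1=0 w0=0
  Δ1: clk:0→1
  Δ2: w0:0→1
  Δ3: w1:0→1
  (3Δ to stable)
t=11 Δ0: clk=1 w1=1 w0=1
  Δ1: clk:1→0
  (1Δ to stable)
t=12 Δ0: clk=0 w1=1 w0=1
  Δ1: clk:0→1
  Δ2: w0:1→0
  Δ3: w1:1→0
  (3Δ to stable)
t=13 Δ0: clk=1 w1=0 w0=0
  Δ1: clk:1→0
  (1Δ to stable)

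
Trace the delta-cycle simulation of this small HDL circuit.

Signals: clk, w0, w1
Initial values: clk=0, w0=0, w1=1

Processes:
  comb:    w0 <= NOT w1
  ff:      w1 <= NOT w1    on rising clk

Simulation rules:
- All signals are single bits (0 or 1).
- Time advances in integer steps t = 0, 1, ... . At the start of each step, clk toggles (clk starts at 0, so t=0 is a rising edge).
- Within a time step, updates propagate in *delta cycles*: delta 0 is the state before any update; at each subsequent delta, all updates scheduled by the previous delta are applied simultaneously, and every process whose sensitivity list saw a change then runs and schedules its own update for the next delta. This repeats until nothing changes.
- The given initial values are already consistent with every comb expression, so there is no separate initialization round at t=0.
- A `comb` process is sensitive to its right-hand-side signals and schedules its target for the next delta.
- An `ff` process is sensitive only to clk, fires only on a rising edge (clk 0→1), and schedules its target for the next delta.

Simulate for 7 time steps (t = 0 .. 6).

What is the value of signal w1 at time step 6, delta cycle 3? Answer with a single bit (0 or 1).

t0.Δ0 w0=0 clk=0 w1=1
t0.Δ1 w0=0 clk=1 w1=1
t0.Δ2 w0=0 clk=1 w1=0
t0.Δ3 w0=1 clk=1 w1=0
t1.Δ0 w0=1 clk=1 w1=0
t1.Δ1 w0=1 clk=0 w1=0
t2.Δ0 w0=1 clk=0 w1=0
t2.Δ1 w0=1 clk=1 w1=0
t2.Δ2 w0=1 clk=1 w1=1
t2.Δ3 w0=0 clk=1 w1=1
t3.Δ0 w0=0 clk=1 w1=1
t3.Δ1 w0=0 clk=0 w1=1
t4.Δ0 w0=0 clk=0 w1=1
t4.Δ1 w0=0 clk=1 w1=1
t4.Δ2 w0=0 clk=1 w1=0
t4.Δ3 w0=1 clk=1 w1=0
t5.Δ0 w0=1 clk=1 w1=0
t5.Δ1 w0=1 clk=0 w1=0
t6.Δ0 w0=1 clk=0 w1=0
t6.Δ1 w0=1 clk=1 w1=0
t6.Δ2 w0=1 clk=1 w1=1
t6.Δ3 w0=0 clk=1 w1=1

1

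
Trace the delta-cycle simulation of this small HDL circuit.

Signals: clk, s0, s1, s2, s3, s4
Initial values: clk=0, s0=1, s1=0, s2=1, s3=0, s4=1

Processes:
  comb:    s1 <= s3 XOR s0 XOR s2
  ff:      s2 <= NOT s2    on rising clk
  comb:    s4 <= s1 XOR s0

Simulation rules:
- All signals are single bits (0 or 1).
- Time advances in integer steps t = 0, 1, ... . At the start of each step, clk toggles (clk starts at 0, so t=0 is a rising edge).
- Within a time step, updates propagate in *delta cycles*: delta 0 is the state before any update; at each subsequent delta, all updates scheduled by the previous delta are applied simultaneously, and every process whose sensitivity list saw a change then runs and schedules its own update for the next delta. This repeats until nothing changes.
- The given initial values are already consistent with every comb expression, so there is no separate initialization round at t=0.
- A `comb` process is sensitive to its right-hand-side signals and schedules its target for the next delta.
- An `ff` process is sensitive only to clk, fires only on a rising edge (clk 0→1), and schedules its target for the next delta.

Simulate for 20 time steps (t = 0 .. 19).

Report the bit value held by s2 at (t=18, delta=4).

1

t=0 Δ0: s3=0 clk=0 s2=1 s1=0 s0=1 s4=1
  Δ1: clk:0→1
  Δ2: s2:1→0
  Δ3: s1:0→1
  Δ4: s4:1→0
  (4Δ to stable)
t=1 Δ0: s3=0 clk=1 s2=0 s1=1 s0=1 s4=0
  Δ1: clk:1→0
  (1Δ to stable)
t=2 Δ0: s3=0 clk=0 s2=0 s1=1 s0=1 s4=0
  Δ1: clk:0→1
  Δ2: s2:0→1
  Δ3: s1:1→0
  Δ4: s4:0→1
  (4Δ to stable)
t=3 Δ0: s3=0 clk=1 s2=1 s1=0 s0=1 s4=1
  Δ1: clk:1→0
  (1Δ to stable)
t=4 Δ0: s3=0 clk=0 s2=1 s1=0 s0=1 s4=1
  Δ1: clk:0→1
  Δ2: s2:1→0
  Δ3: s1:0→1
  Δ4: s4:1→0
  (4Δ to stable)
t=5 Δ0: s3=0 clk=1 s2=0 s1=1 s0=1 s4=0
  Δ1: clk:1→0
  (1Δ to stable)
t=6 Δ0: s3=0 clk=0 s2=0 s1=1 s0=1 s4=0
  Δ1: clk:0→1
  Δ2: s2:0→1
  Δ3: s1:1→0
  Δ4: s4:0→1
  (4Δ to stable)
t=7 Δ0: s3=0 clk=1 s2=1 s1=0 s0=1 s4=1
  Δ1: clk:1→0
  (1Δ to stable)
t=8 Δ0: s3=0 clk=0 s2=1 s1=0 s0=1 s4=1
  Δ1: clk:0→1
  Δ2: s2:1→0
  Δ3: s1:0→1
  Δ4: s4:1→0
  (4Δ to stable)
t=9 Δ0: s3=0 clk=1 s2=0 s1=1 s0=1 s4=0
  Δ1: clk:1→0
  (1Δ to stable)
t=10 Δ0: s3=0 clk=0 s2=0 s1=1 s0=1 s4=0
  Δ1: clk:0→1
  Δ2: s2:0→1
  Δ3: s1:1→0
  Δ4: s4:0→1
  (4Δ to stable)
t=11 Δ0: s3=0 clk=1 s2=1 s1=0 s0=1 s4=1
  Δ1: clk:1→0
  (1Δ to stable)
t=12 Δ0: s3=0 clk=0 s2=1 s1=0 s0=1 s4=1
  Δ1: clk:0→1
  Δ2: s2:1→0
  Δ3: s1:0→1
  Δ4: s4:1→0
  (4Δ to stable)
t=13 Δ0: s3=0 clk=1 s2=0 s1=1 s0=1 s4=0
  Δ1: clk:1→0
  (1Δ to stable)
t=14 Δ0: s3=0 clk=0 s2=0 s1=1 s0=1 s4=0
  Δ1: clk:0→1
  Δ2: s2:0→1
  Δ3: s1:1→0
  Δ4: s4:0→1
  (4Δ to stable)
t=15 Δ0: s3=0 clk=1 s2=1 s1=0 s0=1 s4=1
  Δ1: clk:1→0
  (1Δ to stable)
t=16 Δ0: s3=0 clk=0 s2=1 s1=0 s0=1 s4=1
  Δ1: clk:0→1
  Δ2: s2:1→0
  Δ3: s1:0→1
  Δ4: s4:1→0
  (4Δ to stable)
t=17 Δ0: s3=0 clk=1 s2=0 s1=1 s0=1 s4=0
  Δ1: clk:1→0
  (1Δ to stable)
t=18 Δ0: s3=0 clk=0 s2=0 s1=1 s0=1 s4=0
  Δ1: clk:0→1
  Δ2: s2:0→1
  Δ3: s1:1→0
  Δ4: s4:0→1
  (4Δ to stable)
t=19 Δ0: s3=0 clk=1 s2=1 s1=0 s0=1 s4=1
  Δ1: clk:1→0
  (1Δ to stable)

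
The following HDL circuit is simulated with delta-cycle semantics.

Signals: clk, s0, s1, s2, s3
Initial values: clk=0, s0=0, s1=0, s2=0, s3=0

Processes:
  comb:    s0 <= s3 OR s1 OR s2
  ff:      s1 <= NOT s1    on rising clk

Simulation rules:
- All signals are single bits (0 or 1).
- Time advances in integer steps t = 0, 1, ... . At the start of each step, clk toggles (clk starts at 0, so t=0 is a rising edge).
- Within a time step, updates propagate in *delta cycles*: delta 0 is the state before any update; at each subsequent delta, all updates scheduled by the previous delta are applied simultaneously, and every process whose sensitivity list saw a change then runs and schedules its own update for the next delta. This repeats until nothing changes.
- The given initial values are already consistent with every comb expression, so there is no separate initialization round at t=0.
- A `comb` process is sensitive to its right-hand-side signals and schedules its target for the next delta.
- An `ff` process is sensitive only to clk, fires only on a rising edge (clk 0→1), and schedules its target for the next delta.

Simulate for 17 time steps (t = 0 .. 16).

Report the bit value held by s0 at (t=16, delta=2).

0

t0.Δ0 s2=0 s3=0 s0=0 s1=0 clk=0
t0.Δ1 s2=0 s3=0 s0=0 s1=0 clk=1
t0.Δ2 s2=0 s3=0 s0=0 s1=1 clk=1
t0.Δ3 s2=0 s3=0 s0=1 s1=1 clk=1
t1.Δ0 s2=0 s3=0 s0=1 s1=1 clk=1
t1.Δ1 s2=0 s3=0 s0=1 s1=1 clk=0
t2.Δ0 s2=0 s3=0 s0=1 s1=1 clk=0
t2.Δ1 s2=0 s3=0 s0=1 s1=1 clk=1
t2.Δ2 s2=0 s3=0 s0=1 s1=0 clk=1
t2.Δ3 s2=0 s3=0 s0=0 s1=0 clk=1
t3.Δ0 s2=0 s3=0 s0=0 s1=0 clk=1
t3.Δ1 s2=0 s3=0 s0=0 s1=0 clk=0
t4.Δ0 s2=0 s3=0 s0=0 s1=0 clk=0
t4.Δ1 s2=0 s3=0 s0=0 s1=0 clk=1
t4.Δ2 s2=0 s3=0 s0=0 s1=1 clk=1
t4.Δ3 s2=0 s3=0 s0=1 s1=1 clk=1
t5.Δ0 s2=0 s3=0 s0=1 s1=1 clk=1
t5.Δ1 s2=0 s3=0 s0=1 s1=1 clk=0
t6.Δ0 s2=0 s3=0 s0=1 s1=1 clk=0
t6.Δ1 s2=0 s3=0 s0=1 s1=1 clk=1
t6.Δ2 s2=0 s3=0 s0=1 s1=0 clk=1
t6.Δ3 s2=0 s3=0 s0=0 s1=0 clk=1
t7.Δ0 s2=0 s3=0 s0=0 s1=0 clk=1
t7.Δ1 s2=0 s3=0 s0=0 s1=0 clk=0
t8.Δ0 s2=0 s3=0 s0=0 s1=0 clk=0
t8.Δ1 s2=0 s3=0 s0=0 s1=0 clk=1
t8.Δ2 s2=0 s3=0 s0=0 s1=1 clk=1
t8.Δ3 s2=0 s3=0 s0=1 s1=1 clk=1
t9.Δ0 s2=0 s3=0 s0=1 s1=1 clk=1
t9.Δ1 s2=0 s3=0 s0=1 s1=1 clk=0
t10.Δ0 s2=0 s3=0 s0=1 s1=1 clk=0
t10.Δ1 s2=0 s3=0 s0=1 s1=1 clk=1
t10.Δ2 s2=0 s3=0 s0=1 s1=0 clk=1
t10.Δ3 s2=0 s3=0 s0=0 s1=0 clk=1
t11.Δ0 s2=0 s3=0 s0=0 s1=0 clk=1
t11.Δ1 s2=0 s3=0 s0=0 s1=0 clk=0
t12.Δ0 s2=0 s3=0 s0=0 s1=0 clk=0
t12.Δ1 s2=0 s3=0 s0=0 s1=0 clk=1
t12.Δ2 s2=0 s3=0 s0=0 s1=1 clk=1
t12.Δ3 s2=0 s3=0 s0=1 s1=1 clk=1
t13.Δ0 s2=0 s3=0 s0=1 s1=1 clk=1
t13.Δ1 s2=0 s3=0 s0=1 s1=1 clk=0
t14.Δ0 s2=0 s3=0 s0=1 s1=1 clk=0
t14.Δ1 s2=0 s3=0 s0=1 s1=1 clk=1
t14.Δ2 s2=0 s3=0 s0=1 s1=0 clk=1
t14.Δ3 s2=0 s3=0 s0=0 s1=0 clk=1
t15.Δ0 s2=0 s3=0 s0=0 s1=0 clk=1
t15.Δ1 s2=0 s3=0 s0=0 s1=0 clk=0
t16.Δ0 s2=0 s3=0 s0=0 s1=0 clk=0
t16.Δ1 s2=0 s3=0 s0=0 s1=0 clk=1
t16.Δ2 s2=0 s3=0 s0=0 s1=1 clk=1
t16.Δ3 s2=0 s3=0 s0=1 s1=1 clk=1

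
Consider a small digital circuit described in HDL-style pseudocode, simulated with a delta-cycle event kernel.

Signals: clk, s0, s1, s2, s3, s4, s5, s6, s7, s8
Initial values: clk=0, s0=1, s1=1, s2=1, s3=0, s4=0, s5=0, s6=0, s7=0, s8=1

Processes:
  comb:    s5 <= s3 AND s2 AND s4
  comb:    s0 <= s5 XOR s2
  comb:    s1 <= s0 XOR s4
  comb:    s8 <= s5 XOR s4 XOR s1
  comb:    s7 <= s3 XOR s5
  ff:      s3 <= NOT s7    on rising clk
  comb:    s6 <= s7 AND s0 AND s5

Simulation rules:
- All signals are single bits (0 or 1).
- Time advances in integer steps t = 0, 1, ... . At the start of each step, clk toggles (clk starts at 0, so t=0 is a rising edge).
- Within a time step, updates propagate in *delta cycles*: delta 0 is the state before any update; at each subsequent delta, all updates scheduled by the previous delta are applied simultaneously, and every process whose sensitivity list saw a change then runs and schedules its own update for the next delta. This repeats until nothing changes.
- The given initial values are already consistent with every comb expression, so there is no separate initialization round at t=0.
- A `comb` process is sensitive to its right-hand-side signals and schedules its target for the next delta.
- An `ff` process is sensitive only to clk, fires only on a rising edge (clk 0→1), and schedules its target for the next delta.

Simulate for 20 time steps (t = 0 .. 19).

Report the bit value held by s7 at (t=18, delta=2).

1

[bits: s4,s6,clk,s8,s7,s2,s5,s1,s0,s3]
t=0: Δ0=0001010110 Δ1=0011010110 Δ2=0011010111 Δ3=0011110111 | 3Δ
t=1: Δ0=0011110111 Δ1=0001110111 | 1Δ
t=2: Δ0=0001110111 Δ1=0011110111 Δ2=0011110110 Δ3=0011010110 | 3Δ
t=3: Δ0=0011010110 Δ1=0001010110 | 1Δ
t=4: Δ0=0001010110 Δ1=0011010110 Δ2=0011010111 Δ3=0011110111 | 3Δ
t=5: Δ0=0011110111 Δ1=0001110111 | 1Δ
t=6: Δ0=0001110111 Δ1=0011110111 Δ2=0011110110 Δ3=0011010110 | 3Δ
t=7: Δ0=0011010110 Δ1=0001010110 | 1Δ
t=8: Δ0=0001010110 Δ1=0011010110 Δ2=0011010111 Δ3=0011110111 | 3Δ
t=9: Δ0=0011110111 Δ1=0001110111 | 1Δ
t=10: Δ0=0001110111 Δ1=0011110111 Δ2=0011110110 Δ3=0011010110 | 3Δ
t=11: Δ0=0011010110 Δ1=0001010110 | 1Δ
t=12: Δ0=0001010110 Δ1=0011010110 Δ2=0011010111 Δ3=0011110111 | 3Δ
t=13: Δ0=0011110111 Δ1=0001110111 | 1Δ
t=14: Δ0=0001110111 Δ1=0011110111 Δ2=0011110110 Δ3=0011010110 | 3Δ
t=15: Δ0=0011010110 Δ1=0001010110 | 1Δ
t=16: Δ0=0001010110 Δ1=0011010110 Δ2=0011010111 Δ3=0011110111 | 3Δ
t=17: Δ0=0011110111 Δ1=0001110111 | 1Δ
t=18: Δ0=0001110111 Δ1=0011110111 Δ2=0011110110 Δ3=0011010110 | 3Δ
t=19: Δ0=0011010110 Δ1=0001010110 | 1Δ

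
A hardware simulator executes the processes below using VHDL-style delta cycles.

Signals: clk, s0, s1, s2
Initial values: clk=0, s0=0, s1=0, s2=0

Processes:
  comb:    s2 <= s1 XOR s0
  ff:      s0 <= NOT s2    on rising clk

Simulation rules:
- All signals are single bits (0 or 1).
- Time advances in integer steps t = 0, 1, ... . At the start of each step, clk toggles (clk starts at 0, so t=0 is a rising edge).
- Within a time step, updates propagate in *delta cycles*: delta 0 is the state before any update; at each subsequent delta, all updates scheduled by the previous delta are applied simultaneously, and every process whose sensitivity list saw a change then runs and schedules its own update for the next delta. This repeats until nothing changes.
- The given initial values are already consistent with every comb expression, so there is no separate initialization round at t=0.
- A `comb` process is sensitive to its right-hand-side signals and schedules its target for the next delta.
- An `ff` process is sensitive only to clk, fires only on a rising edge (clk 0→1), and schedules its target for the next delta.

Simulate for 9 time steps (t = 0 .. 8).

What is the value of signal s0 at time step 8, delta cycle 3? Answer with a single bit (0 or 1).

1

t0.Δ0 s2=0 s1=0 clk=0 s0=0
t0.Δ1 s2=0 s1=0 clk=1 s0=0
t0.Δ2 s2=0 s1=0 clk=1 s0=1
t0.Δ3 s2=1 s1=0 clk=1 s0=1
t1.Δ0 s2=1 s1=0 clk=1 s0=1
t1.Δ1 s2=1 s1=0 clk=0 s0=1
t2.Δ0 s2=1 s1=0 clk=0 s0=1
t2.Δ1 s2=1 s1=0 clk=1 s0=1
t2.Δ2 s2=1 s1=0 clk=1 s0=0
t2.Δ3 s2=0 s1=0 clk=1 s0=0
t3.Δ0 s2=0 s1=0 clk=1 s0=0
t3.Δ1 s2=0 s1=0 clk=0 s0=0
t4.Δ0 s2=0 s1=0 clk=0 s0=0
t4.Δ1 s2=0 s1=0 clk=1 s0=0
t4.Δ2 s2=0 s1=0 clk=1 s0=1
t4.Δ3 s2=1 s1=0 clk=1 s0=1
t5.Δ0 s2=1 s1=0 clk=1 s0=1
t5.Δ1 s2=1 s1=0 clk=0 s0=1
t6.Δ0 s2=1 s1=0 clk=0 s0=1
t6.Δ1 s2=1 s1=0 clk=1 s0=1
t6.Δ2 s2=1 s1=0 clk=1 s0=0
t6.Δ3 s2=0 s1=0 clk=1 s0=0
t7.Δ0 s2=0 s1=0 clk=1 s0=0
t7.Δ1 s2=0 s1=0 clk=0 s0=0
t8.Δ0 s2=0 s1=0 clk=0 s0=0
t8.Δ1 s2=0 s1=0 clk=1 s0=0
t8.Δ2 s2=0 s1=0 clk=1 s0=1
t8.Δ3 s2=1 s1=0 clk=1 s0=1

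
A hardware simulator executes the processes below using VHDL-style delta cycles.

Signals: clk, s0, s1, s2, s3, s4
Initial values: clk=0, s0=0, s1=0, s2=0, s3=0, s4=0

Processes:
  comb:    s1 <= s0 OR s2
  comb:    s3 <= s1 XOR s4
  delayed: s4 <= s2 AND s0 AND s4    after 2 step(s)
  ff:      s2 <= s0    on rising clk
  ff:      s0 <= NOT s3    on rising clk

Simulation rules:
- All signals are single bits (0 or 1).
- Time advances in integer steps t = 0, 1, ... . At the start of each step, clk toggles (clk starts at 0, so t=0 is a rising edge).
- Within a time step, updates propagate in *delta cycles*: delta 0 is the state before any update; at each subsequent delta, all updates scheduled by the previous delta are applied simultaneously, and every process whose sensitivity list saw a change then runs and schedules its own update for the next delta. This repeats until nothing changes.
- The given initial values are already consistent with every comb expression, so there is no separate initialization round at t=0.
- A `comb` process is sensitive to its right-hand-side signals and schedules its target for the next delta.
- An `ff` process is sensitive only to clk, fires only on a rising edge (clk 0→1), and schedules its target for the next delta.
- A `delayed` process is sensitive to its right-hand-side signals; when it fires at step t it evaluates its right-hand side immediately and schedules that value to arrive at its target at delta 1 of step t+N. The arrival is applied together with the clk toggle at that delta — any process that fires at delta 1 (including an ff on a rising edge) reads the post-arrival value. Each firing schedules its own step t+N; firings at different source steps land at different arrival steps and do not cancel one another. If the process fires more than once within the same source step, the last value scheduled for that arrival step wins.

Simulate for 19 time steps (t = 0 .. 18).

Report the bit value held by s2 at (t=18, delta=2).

0

t=0 Δ0: s2=0 s1=0 s3=0 s4=0 s0=0 clk=0
  Δ1: clk:0→1
  Δ2: s0:0→1
  Δ3: s1:0→1
  Δ4: s3:0→1
  (4Δ to stable)
t=1 Δ0: s2=0 s1=1 s3=1 s4=0 s0=1 clk=1
  Δ1: clk:1→0
  (1Δ to stable)
t=2 Δ0: s2=0 s1=1 s3=1 s4=0 s0=1 clk=0
  Δ1: clk:0→1
  Δ2: s2:0→1, s0:1→0
  (2Δ to stable)
t=3 Δ0: s2=1 s1=1 s3=1 s4=0 s0=0 clk=1
  Δ1: clk:1→0
  (1Δ to stable)
t=4 Δ0: s2=1 s1=1 s3=1 s4=0 s0=0 clk=0
  Δ1: clk:0→1
  Δ2: s2:1→0
  Δ3: s1:1→0
  Δ4: s3:1→0
  (4Δ to stable)
t=5 Δ0: s2=0 s1=0 s3=0 s4=0 s0=0 clk=1
  Δ1: clk:1→0
  (1Δ to stable)
t=6 Δ0: s2=0 s1=0 s3=0 s4=0 s0=0 clk=0
  Δ1: clk:0→1
  Δ2: s0:0→1
  Δ3: s1:0→1
  Δ4: s3:0→1
  (4Δ to stable)
t=7 Δ0: s2=0 s1=1 s3=1 s4=0 s0=1 clk=1
  Δ1: clk:1→0
  (1Δ to stable)
t=8 Δ0: s2=0 s1=1 s3=1 s4=0 s0=1 clk=0
  Δ1: clk:0→1
  Δ2: s2:0→1, s0:1→0
  (2Δ to stable)
t=9 Δ0: s2=1 s1=1 s3=1 s4=0 s0=0 clk=1
  Δ1: clk:1→0
  (1Δ to stable)
t=10 Δ0: s2=1 s1=1 s3=1 s4=0 s0=0 clk=0
  Δ1: clk:0→1
  Δ2: s2:1→0
  Δ3: s1:1→0
  Δ4: s3:1→0
  (4Δ to stable)
t=11 Δ0: s2=0 s1=0 s3=0 s4=0 s0=0 clk=1
  Δ1: clk:1→0
  (1Δ to stable)
t=12 Δ0: s2=0 s1=0 s3=0 s4=0 s0=0 clk=0
  Δ1: clk:0→1
  Δ2: s0:0→1
  Δ3: s1:0→1
  Δ4: s3:0→1
  (4Δ to stable)
t=13 Δ0: s2=0 s1=1 s3=1 s4=0 s0=1 clk=1
  Δ1: clk:1→0
  (1Δ to stable)
t=14 Δ0: s2=0 s1=1 s3=1 s4=0 s0=1 clk=0
  Δ1: clk:0→1
  Δ2: s2:0→1, s0:1→0
  (2Δ to stable)
t=15 Δ0: s2=1 s1=1 s3=1 s4=0 s0=0 clk=1
  Δ1: clk:1→0
  (1Δ to stable)
t=16 Δ0: s2=1 s1=1 s3=1 s4=0 s0=0 clk=0
  Δ1: clk:0→1
  Δ2: s2:1→0
  Δ3: s1:1→0
  Δ4: s3:1→0
  (4Δ to stable)
t=17 Δ0: s2=0 s1=0 s3=0 s4=0 s0=0 clk=1
  Δ1: clk:1→0
  (1Δ to stable)
t=18 Δ0: s2=0 s1=0 s3=0 s4=0 s0=0 clk=0
  Δ1: clk:0→1
  Δ2: s0:0→1
  Δ3: s1:0→1
  Δ4: s3:0→1
  (4Δ to stable)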